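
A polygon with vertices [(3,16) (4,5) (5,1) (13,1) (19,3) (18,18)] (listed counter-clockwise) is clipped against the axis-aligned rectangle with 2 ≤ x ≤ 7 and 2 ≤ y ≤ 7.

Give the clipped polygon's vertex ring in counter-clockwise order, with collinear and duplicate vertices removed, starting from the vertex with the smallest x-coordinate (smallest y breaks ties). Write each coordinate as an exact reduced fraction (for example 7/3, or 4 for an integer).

1. After x ≥ 2: [(3,16) (4,5) (5,1) (13,1) (19,3) (18,18)]
2. After x ≤ 7: [(7,248/15) (3,16) (4,5) (5,1) (7,1)]
3. After y ≥ 2: [(7,2) (7,248/15) (3,16) (4,5) (19/4,2)]
4. After y ≤ 7: [(7,2) (7,7) (42/11,7) (4,5) (19/4,2)]
5. Canonical ring: [(42/11,7) (4,5) (19/4,2) (7,2) (7,7)]

Clipped polygon: [(42/11,7) (4,5) (19/4,2) (7,2) (7,7)]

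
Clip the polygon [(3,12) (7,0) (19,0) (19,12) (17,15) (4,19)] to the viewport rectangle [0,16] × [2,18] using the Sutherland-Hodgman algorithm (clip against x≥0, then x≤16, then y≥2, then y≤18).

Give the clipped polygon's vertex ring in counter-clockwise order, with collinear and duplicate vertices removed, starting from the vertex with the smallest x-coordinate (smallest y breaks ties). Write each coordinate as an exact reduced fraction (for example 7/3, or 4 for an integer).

1. After x ≥ 0: [(3,12) (7,0) (19,0) (19,12) (17,15) (4,19)]
2. After x ≤ 16: [(3,12) (7,0) (16,0) (16,199/13) (4,19)]
3. After y ≥ 2: [(3,12) (19/3,2) (16,2) (16,199/13) (4,19)]
4. After y ≤ 18: [(27/7,18) (3,12) (19/3,2) (16,2) (16,199/13) (29/4,18)]
5. Canonical ring: [(3,12) (19/3,2) (16,2) (16,199/13) (29/4,18) (27/7,18)]

Clipped polygon: [(3,12) (19/3,2) (16,2) (16,199/13) (29/4,18) (27/7,18)]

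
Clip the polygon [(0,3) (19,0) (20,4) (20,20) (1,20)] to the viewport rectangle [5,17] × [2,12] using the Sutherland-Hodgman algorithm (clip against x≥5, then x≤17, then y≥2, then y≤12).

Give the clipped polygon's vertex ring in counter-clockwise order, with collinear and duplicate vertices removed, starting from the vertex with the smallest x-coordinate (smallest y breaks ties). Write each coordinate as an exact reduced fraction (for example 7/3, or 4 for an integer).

1. After x ≥ 5: [(5,42/19) (19,0) (20,4) (20,20) (5,20)]
2. After x ≤ 17: [(5,42/19) (17,6/19) (17,20) (5,20)]
3. After y ≥ 2: [(5,42/19) (19/3,2) (17,2) (17,20) (5,20)]
4. After y ≤ 12: [(5,12) (5,42/19) (19/3,2) (17,2) (17,12)]
5. Canonical ring: [(5,42/19) (19/3,2) (17,2) (17,12) (5,12)]

Clipped polygon: [(5,42/19) (19/3,2) (17,2) (17,12) (5,12)]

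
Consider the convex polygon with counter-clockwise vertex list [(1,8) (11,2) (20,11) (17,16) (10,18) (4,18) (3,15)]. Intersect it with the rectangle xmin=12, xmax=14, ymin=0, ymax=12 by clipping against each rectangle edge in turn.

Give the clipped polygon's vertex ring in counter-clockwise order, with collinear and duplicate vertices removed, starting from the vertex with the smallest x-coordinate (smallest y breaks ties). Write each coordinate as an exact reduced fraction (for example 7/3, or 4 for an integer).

1. After x ≥ 12: [(12,3) (20,11) (17,16) (12,122/7)]
2. After x ≤ 14: [(12,3) (14,5) (14,118/7) (12,122/7)]
3. After y ≥ 0: [(12,3) (14,5) (14,118/7) (12,122/7)]
4. After y ≤ 12: [(12,12) (12,3) (14,5) (14,12)]
5. Canonical ring: [(12,3) (14,5) (14,12) (12,12)]

Clipped polygon: [(12,3) (14,5) (14,12) (12,12)]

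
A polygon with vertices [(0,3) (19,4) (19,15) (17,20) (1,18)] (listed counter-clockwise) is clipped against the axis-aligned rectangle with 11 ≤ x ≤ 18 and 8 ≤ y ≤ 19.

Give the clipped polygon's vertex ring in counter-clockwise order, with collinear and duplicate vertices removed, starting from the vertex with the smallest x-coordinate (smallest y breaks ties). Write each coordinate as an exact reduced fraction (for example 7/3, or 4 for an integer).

1. After x ≥ 11: [(11,68/19) (19,4) (19,15) (17,20) (11,77/4)]
2. After x ≤ 18: [(11,68/19) (18,75/19) (18,35/2) (17,20) (11,77/4)]
3. After y ≥ 8: [(11,8) (18,8) (18,35/2) (17,20) (11,77/4)]
4. After y ≤ 19: [(11,19) (11,8) (18,8) (18,35/2) (87/5,19)]
5. Canonical ring: [(11,8) (18,8) (18,35/2) (87/5,19) (11,19)]

Clipped polygon: [(11,8) (18,8) (18,35/2) (87/5,19) (11,19)]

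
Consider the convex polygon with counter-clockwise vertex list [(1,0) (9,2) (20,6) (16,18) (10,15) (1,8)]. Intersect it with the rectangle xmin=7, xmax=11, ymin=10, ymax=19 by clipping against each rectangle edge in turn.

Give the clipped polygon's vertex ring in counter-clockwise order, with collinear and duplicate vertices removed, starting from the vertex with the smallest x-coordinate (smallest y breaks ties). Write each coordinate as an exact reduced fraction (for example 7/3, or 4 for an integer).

Clipped polygon: [(7,10) (11,10) (11,31/2) (10,15) (7,38/3)]

1. After x ≥ 7: [(7,3/2) (9,2) (20,6) (16,18) (10,15) (7,38/3)]
2. After x ≤ 11: [(7,3/2) (9,2) (11,30/11) (11,31/2) (10,15) (7,38/3)]
3. After y ≥ 10: [(7,10) (11,10) (11,31/2) (10,15) (7,38/3)]
4. After y ≤ 19: [(7,10) (11,10) (11,31/2) (10,15) (7,38/3)]
5. Canonical ring: [(7,10) (11,10) (11,31/2) (10,15) (7,38/3)]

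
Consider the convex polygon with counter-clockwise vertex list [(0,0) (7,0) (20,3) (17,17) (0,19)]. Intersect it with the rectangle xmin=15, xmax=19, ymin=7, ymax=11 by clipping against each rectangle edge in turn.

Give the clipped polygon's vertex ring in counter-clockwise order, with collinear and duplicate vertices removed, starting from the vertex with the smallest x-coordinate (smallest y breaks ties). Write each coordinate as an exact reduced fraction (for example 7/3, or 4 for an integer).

Clipped polygon: [(15,7) (19,7) (19,23/3) (128/7,11) (15,11)]

1. After x ≥ 15: [(15,24/13) (20,3) (17,17) (15,293/17)]
2. After x ≤ 19: [(15,24/13) (19,36/13) (19,23/3) (17,17) (15,293/17)]
3. After y ≥ 7: [(15,7) (19,7) (19,23/3) (17,17) (15,293/17)]
4. After y ≤ 11: [(15,11) (15,7) (19,7) (19,23/3) (128/7,11)]
5. Canonical ring: [(15,7) (19,7) (19,23/3) (128/7,11) (15,11)]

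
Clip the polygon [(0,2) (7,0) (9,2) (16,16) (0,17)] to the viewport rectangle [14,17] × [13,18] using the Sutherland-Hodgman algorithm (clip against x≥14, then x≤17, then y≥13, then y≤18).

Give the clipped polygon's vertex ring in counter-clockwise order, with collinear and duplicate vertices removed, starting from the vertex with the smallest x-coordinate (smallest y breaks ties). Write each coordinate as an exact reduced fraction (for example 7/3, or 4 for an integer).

1. After x ≥ 14: [(14,12) (16,16) (14,129/8)]
2. After x ≤ 17: [(14,12) (16,16) (14,129/8)]
3. After y ≥ 13: [(14,13) (29/2,13) (16,16) (14,129/8)]
4. After y ≤ 18: [(14,13) (29/2,13) (16,16) (14,129/8)]
5. Canonical ring: [(14,13) (29/2,13) (16,16) (14,129/8)]

Clipped polygon: [(14,13) (29/2,13) (16,16) (14,129/8)]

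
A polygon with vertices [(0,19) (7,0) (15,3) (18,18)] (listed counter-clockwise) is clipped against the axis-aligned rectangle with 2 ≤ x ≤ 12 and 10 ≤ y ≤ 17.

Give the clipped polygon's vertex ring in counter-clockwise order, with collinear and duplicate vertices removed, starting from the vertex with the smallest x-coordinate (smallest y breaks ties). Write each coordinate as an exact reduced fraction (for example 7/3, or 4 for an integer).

1. After x ≥ 2: [(2,170/9) (2,95/7) (7,0) (15,3) (18,18)]
2. After x ≤ 12: [(12,55/3) (2,170/9) (2,95/7) (7,0) (12,15/8)]
3. After y ≥ 10: [(12,10) (12,55/3) (2,170/9) (2,95/7) (63/19,10)]
4. After y ≤ 17: [(12,10) (12,17) (2,17) (2,95/7) (63/19,10)]
5. Canonical ring: [(2,95/7) (63/19,10) (12,10) (12,17) (2,17)]

Clipped polygon: [(2,95/7) (63/19,10) (12,10) (12,17) (2,17)]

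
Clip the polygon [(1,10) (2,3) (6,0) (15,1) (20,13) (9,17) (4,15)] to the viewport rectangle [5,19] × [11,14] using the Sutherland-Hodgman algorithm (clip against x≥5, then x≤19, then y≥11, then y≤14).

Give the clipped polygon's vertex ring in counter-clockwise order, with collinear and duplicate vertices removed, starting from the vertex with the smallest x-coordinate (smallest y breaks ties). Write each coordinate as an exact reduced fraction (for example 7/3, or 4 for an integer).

1. After x ≥ 5: [(5,3/4) (6,0) (15,1) (20,13) (9,17) (5,77/5)]
2. After x ≤ 19: [(5,3/4) (6,0) (15,1) (19,53/5) (19,147/11) (9,17) (5,77/5)]
3. After y ≥ 11: [(5,11) (19,11) (19,147/11) (9,17) (5,77/5)]
4. After y ≤ 14: [(5,14) (5,11) (19,11) (19,147/11) (69/4,14)]
5. Canonical ring: [(5,11) (19,11) (19,147/11) (69/4,14) (5,14)]

Clipped polygon: [(5,11) (19,11) (19,147/11) (69/4,14) (5,14)]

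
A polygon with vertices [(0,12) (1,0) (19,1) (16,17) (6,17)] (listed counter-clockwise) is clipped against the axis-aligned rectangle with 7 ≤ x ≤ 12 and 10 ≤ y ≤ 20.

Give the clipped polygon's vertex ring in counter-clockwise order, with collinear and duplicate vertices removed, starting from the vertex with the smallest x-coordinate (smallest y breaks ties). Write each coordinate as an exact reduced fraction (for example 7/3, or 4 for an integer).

1. After x ≥ 7: [(7,1/3) (19,1) (16,17) (7,17)]
2. After x ≤ 12: [(7,1/3) (12,11/18) (12,17) (7,17)]
3. After y ≥ 10: [(7,10) (12,10) (12,17) (7,17)]
4. After y ≤ 20: [(7,10) (12,10) (12,17) (7,17)]
5. Canonical ring: [(7,10) (12,10) (12,17) (7,17)]

Clipped polygon: [(7,10) (12,10) (12,17) (7,17)]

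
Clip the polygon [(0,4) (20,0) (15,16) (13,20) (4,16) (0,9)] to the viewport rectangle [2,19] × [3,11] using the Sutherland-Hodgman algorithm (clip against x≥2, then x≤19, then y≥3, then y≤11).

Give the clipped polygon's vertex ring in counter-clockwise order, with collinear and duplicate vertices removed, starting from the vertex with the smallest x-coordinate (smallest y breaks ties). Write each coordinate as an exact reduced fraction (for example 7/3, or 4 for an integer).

Clipped polygon: [(2,18/5) (5,3) (19,3) (19,16/5) (265/16,11) (2,11)]

1. After x ≥ 2: [(2,18/5) (20,0) (15,16) (13,20) (4,16) (2,25/2)]
2. After x ≤ 19: [(2,18/5) (19,1/5) (19,16/5) (15,16) (13,20) (4,16) (2,25/2)]
3. After y ≥ 3: [(2,18/5) (5,3) (19,3) (19,16/5) (15,16) (13,20) (4,16) (2,25/2)]
4. After y ≤ 11: [(2,11) (2,18/5) (5,3) (19,3) (19,16/5) (265/16,11)]
5. Canonical ring: [(2,18/5) (5,3) (19,3) (19,16/5) (265/16,11) (2,11)]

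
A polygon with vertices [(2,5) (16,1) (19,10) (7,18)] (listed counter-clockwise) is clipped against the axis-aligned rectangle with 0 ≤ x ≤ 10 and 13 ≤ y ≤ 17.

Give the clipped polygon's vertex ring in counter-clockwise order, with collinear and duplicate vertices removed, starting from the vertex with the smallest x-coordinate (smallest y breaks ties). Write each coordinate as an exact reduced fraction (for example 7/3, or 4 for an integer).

1. After x ≥ 0: [(2,5) (16,1) (19,10) (7,18)]
2. After x ≤ 10: [(2,5) (10,19/7) (10,16) (7,18)]
3. After y ≥ 13: [(66/13,13) (10,13) (10,16) (7,18)]
4. After y ≤ 17: [(86/13,17) (66/13,13) (10,13) (10,16) (17/2,17)]
5. Canonical ring: [(66/13,13) (10,13) (10,16) (17/2,17) (86/13,17)]

Clipped polygon: [(66/13,13) (10,13) (10,16) (17/2,17) (86/13,17)]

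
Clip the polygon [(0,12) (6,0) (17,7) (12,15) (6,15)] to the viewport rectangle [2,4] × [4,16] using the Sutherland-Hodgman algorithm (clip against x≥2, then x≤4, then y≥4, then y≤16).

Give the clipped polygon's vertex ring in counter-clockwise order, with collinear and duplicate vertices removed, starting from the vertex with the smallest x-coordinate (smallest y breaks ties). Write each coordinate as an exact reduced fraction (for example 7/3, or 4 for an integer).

Clipped polygon: [(2,8) (4,4) (4,14) (2,13)]

1. After x ≥ 2: [(2,13) (2,8) (6,0) (17,7) (12,15) (6,15)]
2. After x ≤ 4: [(4,14) (2,13) (2,8) (4,4)]
3. After y ≥ 4: [(4,14) (2,13) (2,8) (4,4)]
4. After y ≤ 16: [(4,14) (2,13) (2,8) (4,4)]
5. Canonical ring: [(2,8) (4,4) (4,14) (2,13)]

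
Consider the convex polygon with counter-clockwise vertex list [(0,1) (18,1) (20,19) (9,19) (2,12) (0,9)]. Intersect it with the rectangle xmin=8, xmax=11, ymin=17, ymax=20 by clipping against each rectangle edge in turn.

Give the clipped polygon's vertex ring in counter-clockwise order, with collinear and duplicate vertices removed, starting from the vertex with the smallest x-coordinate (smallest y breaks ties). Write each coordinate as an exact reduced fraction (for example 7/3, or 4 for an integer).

Clipped polygon: [(8,17) (11,17) (11,19) (9,19) (8,18)]

1. After x ≥ 8: [(8,1) (18,1) (20,19) (9,19) (8,18)]
2. After x ≤ 11: [(8,1) (11,1) (11,19) (9,19) (8,18)]
3. After y ≥ 17: [(8,17) (11,17) (11,19) (9,19) (8,18)]
4. After y ≤ 20: [(8,17) (11,17) (11,19) (9,19) (8,18)]
5. Canonical ring: [(8,17) (11,17) (11,19) (9,19) (8,18)]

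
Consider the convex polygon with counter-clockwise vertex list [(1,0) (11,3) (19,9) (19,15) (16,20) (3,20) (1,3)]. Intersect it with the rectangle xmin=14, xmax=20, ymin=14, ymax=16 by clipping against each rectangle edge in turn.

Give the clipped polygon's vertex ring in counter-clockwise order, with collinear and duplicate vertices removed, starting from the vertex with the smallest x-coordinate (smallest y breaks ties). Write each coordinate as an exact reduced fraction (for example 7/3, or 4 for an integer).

1. After x ≥ 14: [(14,21/4) (19,9) (19,15) (16,20) (14,20)]
2. After x ≤ 20: [(14,21/4) (19,9) (19,15) (16,20) (14,20)]
3. After y ≥ 14: [(14,14) (19,14) (19,15) (16,20) (14,20)]
4. After y ≤ 16: [(14,16) (14,14) (19,14) (19,15) (92/5,16)]
5. Canonical ring: [(14,14) (19,14) (19,15) (92/5,16) (14,16)]

Clipped polygon: [(14,14) (19,14) (19,15) (92/5,16) (14,16)]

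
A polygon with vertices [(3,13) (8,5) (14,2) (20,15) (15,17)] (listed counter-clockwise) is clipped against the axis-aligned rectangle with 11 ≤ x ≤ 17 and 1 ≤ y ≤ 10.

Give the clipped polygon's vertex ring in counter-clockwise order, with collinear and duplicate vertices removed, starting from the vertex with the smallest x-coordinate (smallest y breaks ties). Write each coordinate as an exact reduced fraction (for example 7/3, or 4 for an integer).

1. After x ≥ 11: [(11,47/3) (11,7/2) (14,2) (20,15) (15,17)]
2. After x ≤ 17: [(11,47/3) (11,7/2) (14,2) (17,17/2) (17,81/5) (15,17)]
3. After y ≥ 1: [(11,47/3) (11,7/2) (14,2) (17,17/2) (17,81/5) (15,17)]
4. After y ≤ 10: [(11,10) (11,7/2) (14,2) (17,17/2) (17,10)]
5. Canonical ring: [(11,7/2) (14,2) (17,17/2) (17,10) (11,10)]

Clipped polygon: [(11,7/2) (14,2) (17,17/2) (17,10) (11,10)]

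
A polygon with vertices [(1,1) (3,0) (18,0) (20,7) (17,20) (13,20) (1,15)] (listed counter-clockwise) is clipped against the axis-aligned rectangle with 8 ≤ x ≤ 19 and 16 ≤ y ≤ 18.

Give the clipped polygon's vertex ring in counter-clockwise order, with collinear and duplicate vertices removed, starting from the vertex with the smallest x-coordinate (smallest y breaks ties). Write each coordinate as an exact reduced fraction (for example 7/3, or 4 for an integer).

1. After x ≥ 8: [(8,0) (18,0) (20,7) (17,20) (13,20) (8,215/12)]
2. After x ≤ 19: [(8,0) (18,0) (19,7/2) (19,34/3) (17,20) (13,20) (8,215/12)]
3. After y ≥ 16: [(8,16) (233/13,16) (17,20) (13,20) (8,215/12)]
4. After y ≤ 18: [(8,16) (233/13,16) (227/13,18) (41/5,18) (8,215/12)]
5. Canonical ring: [(8,16) (233/13,16) (227/13,18) (41/5,18) (8,215/12)]

Clipped polygon: [(8,16) (233/13,16) (227/13,18) (41/5,18) (8,215/12)]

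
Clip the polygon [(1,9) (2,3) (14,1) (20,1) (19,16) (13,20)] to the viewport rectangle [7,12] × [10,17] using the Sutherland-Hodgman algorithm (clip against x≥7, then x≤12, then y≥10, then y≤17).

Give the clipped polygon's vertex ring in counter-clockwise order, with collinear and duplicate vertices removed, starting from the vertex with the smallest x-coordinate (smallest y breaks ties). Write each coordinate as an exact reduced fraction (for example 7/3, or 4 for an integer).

Clipped polygon: [(7,10) (12,10) (12,17) (107/11,17) (7,29/2)]

1. After x ≥ 7: [(7,29/2) (7,13/6) (14,1) (20,1) (19,16) (13,20)]
2. After x ≤ 12: [(12,229/12) (7,29/2) (7,13/6) (12,4/3)]
3. After y ≥ 10: [(12,10) (12,229/12) (7,29/2) (7,10)]
4. After y ≤ 17: [(12,10) (12,17) (107/11,17) (7,29/2) (7,10)]
5. Canonical ring: [(7,10) (12,10) (12,17) (107/11,17) (7,29/2)]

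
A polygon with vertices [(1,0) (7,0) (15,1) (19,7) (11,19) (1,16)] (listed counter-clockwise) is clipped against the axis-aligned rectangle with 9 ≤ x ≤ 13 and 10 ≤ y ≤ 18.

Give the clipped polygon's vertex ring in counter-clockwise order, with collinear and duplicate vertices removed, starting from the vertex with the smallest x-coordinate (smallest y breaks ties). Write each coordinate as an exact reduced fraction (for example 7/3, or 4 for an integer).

Clipped polygon: [(9,10) (13,10) (13,16) (35/3,18) (9,18)]

1. After x ≥ 9: [(9,1/4) (15,1) (19,7) (11,19) (9,92/5)]
2. After x ≤ 13: [(9,1/4) (13,3/4) (13,16) (11,19) (9,92/5)]
3. After y ≥ 10: [(9,10) (13,10) (13,16) (11,19) (9,92/5)]
4. After y ≤ 18: [(9,18) (9,10) (13,10) (13,16) (35/3,18)]
5. Canonical ring: [(9,10) (13,10) (13,16) (35/3,18) (9,18)]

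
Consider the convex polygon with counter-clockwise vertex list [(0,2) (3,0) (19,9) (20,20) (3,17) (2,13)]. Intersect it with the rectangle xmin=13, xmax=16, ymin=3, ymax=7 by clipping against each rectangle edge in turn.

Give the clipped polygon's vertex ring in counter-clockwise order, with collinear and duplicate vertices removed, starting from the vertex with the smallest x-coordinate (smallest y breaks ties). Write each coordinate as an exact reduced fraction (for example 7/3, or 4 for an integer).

Clipped polygon: [(13,45/8) (139/9,7) (13,7)]

1. After x ≥ 13: [(13,45/8) (19,9) (20,20) (13,319/17)]
2. After x ≤ 16: [(13,45/8) (16,117/16) (16,328/17) (13,319/17)]
3. After y ≥ 3: [(13,45/8) (16,117/16) (16,328/17) (13,319/17)]
4. After y ≤ 7: [(13,7) (13,45/8) (139/9,7)]
5. Canonical ring: [(13,45/8) (139/9,7) (13,7)]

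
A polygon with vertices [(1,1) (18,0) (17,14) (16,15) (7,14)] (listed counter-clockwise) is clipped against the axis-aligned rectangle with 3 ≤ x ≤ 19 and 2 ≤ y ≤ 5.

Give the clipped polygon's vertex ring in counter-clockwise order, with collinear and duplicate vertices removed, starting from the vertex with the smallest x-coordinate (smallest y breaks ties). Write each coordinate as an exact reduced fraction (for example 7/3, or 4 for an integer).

1. After x ≥ 3: [(3,16/3) (3,15/17) (18,0) (17,14) (16,15) (7,14)]
2. After x ≤ 19: [(3,16/3) (3,15/17) (18,0) (17,14) (16,15) (7,14)]
3. After y ≥ 2: [(3,16/3) (3,2) (125/7,2) (17,14) (16,15) (7,14)]
4. After y ≤ 5: [(3,5) (3,2) (125/7,2) (247/14,5)]
5. Canonical ring: [(3,2) (125/7,2) (247/14,5) (3,5)]

Clipped polygon: [(3,2) (125/7,2) (247/14,5) (3,5)]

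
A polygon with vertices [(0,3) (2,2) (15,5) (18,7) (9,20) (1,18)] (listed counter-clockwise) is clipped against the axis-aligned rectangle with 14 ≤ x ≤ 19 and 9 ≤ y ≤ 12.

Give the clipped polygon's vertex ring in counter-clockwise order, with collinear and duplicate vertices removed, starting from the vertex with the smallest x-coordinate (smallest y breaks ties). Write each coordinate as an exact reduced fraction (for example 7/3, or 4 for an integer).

Clipped polygon: [(14,9) (216/13,9) (189/13,12) (14,12)]

1. After x ≥ 14: [(14,62/13) (15,5) (18,7) (14,115/9)]
2. After x ≤ 19: [(14,62/13) (15,5) (18,7) (14,115/9)]
3. After y ≥ 9: [(14,9) (216/13,9) (14,115/9)]
4. After y ≤ 12: [(14,12) (14,9) (216/13,9) (189/13,12)]
5. Canonical ring: [(14,9) (216/13,9) (189/13,12) (14,12)]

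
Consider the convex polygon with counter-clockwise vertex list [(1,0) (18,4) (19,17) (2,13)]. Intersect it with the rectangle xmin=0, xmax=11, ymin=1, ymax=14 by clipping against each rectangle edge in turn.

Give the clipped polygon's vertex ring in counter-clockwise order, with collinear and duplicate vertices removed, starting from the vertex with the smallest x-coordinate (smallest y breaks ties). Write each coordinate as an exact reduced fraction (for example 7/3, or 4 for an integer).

1. After x ≥ 0: [(1,0) (18,4) (19,17) (2,13)]
2. After x ≤ 11: [(1,0) (11,40/17) (11,257/17) (2,13)]
3. After y ≥ 1: [(14/13,1) (21/4,1) (11,40/17) (11,257/17) (2,13)]
4. After y ≤ 14: [(14/13,1) (21/4,1) (11,40/17) (11,14) (25/4,14) (2,13)]
5. Canonical ring: [(14/13,1) (21/4,1) (11,40/17) (11,14) (25/4,14) (2,13)]

Clipped polygon: [(14/13,1) (21/4,1) (11,40/17) (11,14) (25/4,14) (2,13)]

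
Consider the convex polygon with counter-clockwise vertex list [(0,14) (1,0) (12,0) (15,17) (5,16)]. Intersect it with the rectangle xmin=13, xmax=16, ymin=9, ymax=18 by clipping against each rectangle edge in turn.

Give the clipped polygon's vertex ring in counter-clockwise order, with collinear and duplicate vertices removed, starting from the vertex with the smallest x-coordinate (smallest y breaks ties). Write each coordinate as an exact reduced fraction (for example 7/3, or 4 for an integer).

Clipped polygon: [(13,9) (231/17,9) (15,17) (13,84/5)]

1. After x ≥ 13: [(13,17/3) (15,17) (13,84/5)]
2. After x ≤ 16: [(13,17/3) (15,17) (13,84/5)]
3. After y ≥ 9: [(13,9) (231/17,9) (15,17) (13,84/5)]
4. After y ≤ 18: [(13,9) (231/17,9) (15,17) (13,84/5)]
5. Canonical ring: [(13,9) (231/17,9) (15,17) (13,84/5)]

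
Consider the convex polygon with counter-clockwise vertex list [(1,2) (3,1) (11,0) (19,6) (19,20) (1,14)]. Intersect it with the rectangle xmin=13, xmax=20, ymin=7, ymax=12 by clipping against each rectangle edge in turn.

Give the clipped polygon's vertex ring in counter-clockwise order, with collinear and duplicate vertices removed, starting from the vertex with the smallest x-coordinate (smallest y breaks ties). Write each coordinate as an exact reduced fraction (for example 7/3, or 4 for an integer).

1. After x ≥ 13: [(13,3/2) (19,6) (19,20) (13,18)]
2. After x ≤ 20: [(13,3/2) (19,6) (19,20) (13,18)]
3. After y ≥ 7: [(13,7) (19,7) (19,20) (13,18)]
4. After y ≤ 12: [(13,12) (13,7) (19,7) (19,12)]
5. Canonical ring: [(13,7) (19,7) (19,12) (13,12)]

Clipped polygon: [(13,7) (19,7) (19,12) (13,12)]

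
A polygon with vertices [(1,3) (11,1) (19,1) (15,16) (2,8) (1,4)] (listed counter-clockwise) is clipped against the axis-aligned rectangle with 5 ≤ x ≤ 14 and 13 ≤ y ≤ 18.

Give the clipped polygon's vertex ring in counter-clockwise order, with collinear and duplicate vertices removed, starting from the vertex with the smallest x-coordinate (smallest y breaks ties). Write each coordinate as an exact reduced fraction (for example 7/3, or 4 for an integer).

1. After x ≥ 5: [(5,11/5) (11,1) (19,1) (15,16) (5,128/13)]
2. After x ≤ 14: [(5,11/5) (11,1) (14,1) (14,200/13) (5,128/13)]
3. After y ≥ 13: [(14,13) (14,200/13) (81/8,13)]
4. After y ≤ 18: [(14,13) (14,200/13) (81/8,13)]
5. Canonical ring: [(81/8,13) (14,13) (14,200/13)]

Clipped polygon: [(81/8,13) (14,13) (14,200/13)]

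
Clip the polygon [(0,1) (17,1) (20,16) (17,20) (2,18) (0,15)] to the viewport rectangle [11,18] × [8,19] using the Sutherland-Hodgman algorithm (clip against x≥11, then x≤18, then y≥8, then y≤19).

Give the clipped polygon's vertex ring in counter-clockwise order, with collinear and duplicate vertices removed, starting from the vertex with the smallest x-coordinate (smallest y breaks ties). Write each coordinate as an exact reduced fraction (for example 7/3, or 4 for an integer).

Clipped polygon: [(11,8) (18,8) (18,56/3) (71/4,19) (11,19)]

1. After x ≥ 11: [(11,1) (17,1) (20,16) (17,20) (11,96/5)]
2. After x ≤ 18: [(11,1) (17,1) (18,6) (18,56/3) (17,20) (11,96/5)]
3. After y ≥ 8: [(11,8) (18,8) (18,56/3) (17,20) (11,96/5)]
4. After y ≤ 19: [(11,19) (11,8) (18,8) (18,56/3) (71/4,19)]
5. Canonical ring: [(11,8) (18,8) (18,56/3) (71/4,19) (11,19)]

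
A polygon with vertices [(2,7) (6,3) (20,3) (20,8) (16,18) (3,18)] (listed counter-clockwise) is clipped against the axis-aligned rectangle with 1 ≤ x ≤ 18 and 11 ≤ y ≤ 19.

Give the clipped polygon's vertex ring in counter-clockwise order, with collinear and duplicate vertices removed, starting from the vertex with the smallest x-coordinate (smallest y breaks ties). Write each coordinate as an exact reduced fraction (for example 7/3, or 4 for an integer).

Clipped polygon: [(26/11,11) (18,11) (18,13) (16,18) (3,18)]

1. After x ≥ 1: [(2,7) (6,3) (20,3) (20,8) (16,18) (3,18)]
2. After x ≤ 18: [(2,7) (6,3) (18,3) (18,13) (16,18) (3,18)]
3. After y ≥ 11: [(26/11,11) (18,11) (18,13) (16,18) (3,18)]
4. After y ≤ 19: [(26/11,11) (18,11) (18,13) (16,18) (3,18)]
5. Canonical ring: [(26/11,11) (18,11) (18,13) (16,18) (3,18)]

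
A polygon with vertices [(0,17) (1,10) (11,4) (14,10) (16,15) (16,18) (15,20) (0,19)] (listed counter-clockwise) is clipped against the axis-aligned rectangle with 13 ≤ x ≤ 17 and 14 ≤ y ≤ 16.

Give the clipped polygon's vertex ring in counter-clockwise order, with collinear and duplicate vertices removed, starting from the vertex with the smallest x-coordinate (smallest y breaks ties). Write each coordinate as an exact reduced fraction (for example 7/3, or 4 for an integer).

Clipped polygon: [(13,14) (78/5,14) (16,15) (16,16) (13,16)]

1. After x ≥ 13: [(13,8) (14,10) (16,15) (16,18) (15,20) (13,298/15)]
2. After x ≤ 17: [(13,8) (14,10) (16,15) (16,18) (15,20) (13,298/15)]
3. After y ≥ 14: [(13,14) (78/5,14) (16,15) (16,18) (15,20) (13,298/15)]
4. After y ≤ 16: [(13,16) (13,14) (78/5,14) (16,15) (16,16)]
5. Canonical ring: [(13,14) (78/5,14) (16,15) (16,16) (13,16)]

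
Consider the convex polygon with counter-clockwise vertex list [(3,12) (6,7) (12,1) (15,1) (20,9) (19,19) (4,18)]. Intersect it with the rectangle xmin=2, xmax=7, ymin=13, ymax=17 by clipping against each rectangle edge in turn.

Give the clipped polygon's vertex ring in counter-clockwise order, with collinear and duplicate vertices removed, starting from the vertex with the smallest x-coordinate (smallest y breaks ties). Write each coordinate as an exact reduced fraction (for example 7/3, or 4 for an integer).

Clipped polygon: [(19/6,13) (7,13) (7,17) (23/6,17)]

1. After x ≥ 2: [(3,12) (6,7) (12,1) (15,1) (20,9) (19,19) (4,18)]
2. After x ≤ 7: [(3,12) (6,7) (7,6) (7,91/5) (4,18)]
3. After y ≥ 13: [(19/6,13) (7,13) (7,91/5) (4,18)]
4. After y ≤ 17: [(23/6,17) (19/6,13) (7,13) (7,17)]
5. Canonical ring: [(19/6,13) (7,13) (7,17) (23/6,17)]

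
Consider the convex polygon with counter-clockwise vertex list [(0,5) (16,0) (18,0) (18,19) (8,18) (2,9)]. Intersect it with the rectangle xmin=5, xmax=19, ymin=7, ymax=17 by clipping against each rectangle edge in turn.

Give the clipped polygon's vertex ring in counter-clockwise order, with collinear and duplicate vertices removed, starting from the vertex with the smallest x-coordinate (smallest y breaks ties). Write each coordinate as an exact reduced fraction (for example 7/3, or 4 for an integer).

Clipped polygon: [(5,7) (18,7) (18,17) (22/3,17) (5,27/2)]

1. After x ≥ 5: [(5,55/16) (16,0) (18,0) (18,19) (8,18) (5,27/2)]
2. After x ≤ 19: [(5,55/16) (16,0) (18,0) (18,19) (8,18) (5,27/2)]
3. After y ≥ 7: [(5,7) (18,7) (18,19) (8,18) (5,27/2)]
4. After y ≤ 17: [(5,7) (18,7) (18,17) (22/3,17) (5,27/2)]
5. Canonical ring: [(5,7) (18,7) (18,17) (22/3,17) (5,27/2)]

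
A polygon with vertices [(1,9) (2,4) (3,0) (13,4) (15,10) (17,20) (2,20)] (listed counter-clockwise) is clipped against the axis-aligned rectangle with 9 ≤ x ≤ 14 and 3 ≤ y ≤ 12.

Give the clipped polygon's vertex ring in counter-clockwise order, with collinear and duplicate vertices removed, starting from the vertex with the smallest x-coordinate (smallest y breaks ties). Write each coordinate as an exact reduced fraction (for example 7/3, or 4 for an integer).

Clipped polygon: [(9,3) (21/2,3) (13,4) (14,7) (14,12) (9,12)]

1. After x ≥ 9: [(9,12/5) (13,4) (15,10) (17,20) (9,20)]
2. After x ≤ 14: [(9,12/5) (13,4) (14,7) (14,20) (9,20)]
3. After y ≥ 3: [(9,3) (21/2,3) (13,4) (14,7) (14,20) (9,20)]
4. After y ≤ 12: [(9,12) (9,3) (21/2,3) (13,4) (14,7) (14,12)]
5. Canonical ring: [(9,3) (21/2,3) (13,4) (14,7) (14,12) (9,12)]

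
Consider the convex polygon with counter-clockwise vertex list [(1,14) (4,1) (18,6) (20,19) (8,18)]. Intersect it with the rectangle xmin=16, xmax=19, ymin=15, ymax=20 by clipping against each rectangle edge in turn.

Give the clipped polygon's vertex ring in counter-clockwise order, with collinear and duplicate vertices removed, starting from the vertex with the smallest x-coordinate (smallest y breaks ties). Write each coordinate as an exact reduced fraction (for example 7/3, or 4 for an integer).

1. After x ≥ 16: [(16,37/7) (18,6) (20,19) (16,56/3)]
2. After x ≤ 19: [(16,37/7) (18,6) (19,25/2) (19,227/12) (16,56/3)]
3. After y ≥ 15: [(16,15) (19,15) (19,227/12) (16,56/3)]
4. After y ≤ 20: [(16,15) (19,15) (19,227/12) (16,56/3)]
5. Canonical ring: [(16,15) (19,15) (19,227/12) (16,56/3)]

Clipped polygon: [(16,15) (19,15) (19,227/12) (16,56/3)]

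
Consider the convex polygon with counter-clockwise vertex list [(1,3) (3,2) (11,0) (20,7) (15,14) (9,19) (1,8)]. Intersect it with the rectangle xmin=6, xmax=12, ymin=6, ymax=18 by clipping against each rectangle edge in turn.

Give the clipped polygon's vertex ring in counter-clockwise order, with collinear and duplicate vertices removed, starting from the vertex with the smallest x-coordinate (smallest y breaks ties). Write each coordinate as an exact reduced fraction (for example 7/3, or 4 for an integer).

1. After x ≥ 6: [(6,5/4) (11,0) (20,7) (15,14) (9,19) (6,119/8)]
2. After x ≤ 12: [(6,5/4) (11,0) (12,7/9) (12,33/2) (9,19) (6,119/8)]
3. After y ≥ 6: [(6,6) (12,6) (12,33/2) (9,19) (6,119/8)]
4. After y ≤ 18: [(6,6) (12,6) (12,33/2) (51/5,18) (91/11,18) (6,119/8)]
5. Canonical ring: [(6,6) (12,6) (12,33/2) (51/5,18) (91/11,18) (6,119/8)]

Clipped polygon: [(6,6) (12,6) (12,33/2) (51/5,18) (91/11,18) (6,119/8)]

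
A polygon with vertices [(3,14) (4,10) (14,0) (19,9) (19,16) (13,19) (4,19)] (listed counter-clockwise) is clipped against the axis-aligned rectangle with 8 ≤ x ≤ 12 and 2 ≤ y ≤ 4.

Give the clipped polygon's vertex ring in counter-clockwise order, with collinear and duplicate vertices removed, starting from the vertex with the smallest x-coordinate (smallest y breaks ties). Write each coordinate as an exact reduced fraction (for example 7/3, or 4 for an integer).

1. After x ≥ 8: [(8,6) (14,0) (19,9) (19,16) (13,19) (8,19)]
2. After x ≤ 12: [(8,6) (12,2) (12,19) (8,19)]
3. After y ≥ 2: [(8,6) (12,2) (12,19) (8,19)]
4. After y ≤ 4: [(10,4) (12,2) (12,4)]
5. Canonical ring: [(10,4) (12,2) (12,4)]

Clipped polygon: [(10,4) (12,2) (12,4)]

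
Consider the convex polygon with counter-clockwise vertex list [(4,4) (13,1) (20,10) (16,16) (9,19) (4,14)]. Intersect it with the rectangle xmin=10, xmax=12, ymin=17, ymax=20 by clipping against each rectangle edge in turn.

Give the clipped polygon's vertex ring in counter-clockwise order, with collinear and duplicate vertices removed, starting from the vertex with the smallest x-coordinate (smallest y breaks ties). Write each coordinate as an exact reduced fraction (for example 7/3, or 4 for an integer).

1. After x ≥ 10: [(10,2) (13,1) (20,10) (16,16) (10,130/7)]
2. After x ≤ 12: [(10,2) (12,4/3) (12,124/7) (10,130/7)]
3. After y ≥ 17: [(10,17) (12,17) (12,124/7) (10,130/7)]
4. After y ≤ 20: [(10,17) (12,17) (12,124/7) (10,130/7)]
5. Canonical ring: [(10,17) (12,17) (12,124/7) (10,130/7)]

Clipped polygon: [(10,17) (12,17) (12,124/7) (10,130/7)]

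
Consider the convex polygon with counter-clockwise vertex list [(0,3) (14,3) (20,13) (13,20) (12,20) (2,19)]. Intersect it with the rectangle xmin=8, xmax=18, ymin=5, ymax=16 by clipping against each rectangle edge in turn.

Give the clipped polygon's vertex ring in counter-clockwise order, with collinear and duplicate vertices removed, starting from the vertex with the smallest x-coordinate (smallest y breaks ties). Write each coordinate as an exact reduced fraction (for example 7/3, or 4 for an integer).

Clipped polygon: [(8,5) (76/5,5) (18,29/3) (18,15) (17,16) (8,16)]

1. After x ≥ 8: [(8,3) (14,3) (20,13) (13,20) (12,20) (8,98/5)]
2. After x ≤ 18: [(8,3) (14,3) (18,29/3) (18,15) (13,20) (12,20) (8,98/5)]
3. After y ≥ 5: [(8,5) (76/5,5) (18,29/3) (18,15) (13,20) (12,20) (8,98/5)]
4. After y ≤ 16: [(8,16) (8,5) (76/5,5) (18,29/3) (18,15) (17,16)]
5. Canonical ring: [(8,5) (76/5,5) (18,29/3) (18,15) (17,16) (8,16)]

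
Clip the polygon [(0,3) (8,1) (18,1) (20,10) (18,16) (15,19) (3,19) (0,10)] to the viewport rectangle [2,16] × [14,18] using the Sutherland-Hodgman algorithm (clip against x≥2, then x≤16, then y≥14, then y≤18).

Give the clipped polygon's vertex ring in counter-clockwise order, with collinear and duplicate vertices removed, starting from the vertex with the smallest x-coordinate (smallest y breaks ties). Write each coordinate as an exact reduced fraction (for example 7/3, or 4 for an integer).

1. After x ≥ 2: [(2,5/2) (8,1) (18,1) (20,10) (18,16) (15,19) (3,19) (2,16)]
2. After x ≤ 16: [(2,5/2) (8,1) (16,1) (16,18) (15,19) (3,19) (2,16)]
3. After y ≥ 14: [(2,14) (16,14) (16,18) (15,19) (3,19) (2,16)]
4. After y ≤ 18: [(2,14) (16,14) (16,18) (16,18) (8/3,18) (2,16)]
5. Canonical ring: [(2,14) (16,14) (16,18) (8/3,18) (2,16)]

Clipped polygon: [(2,14) (16,14) (16,18) (8/3,18) (2,16)]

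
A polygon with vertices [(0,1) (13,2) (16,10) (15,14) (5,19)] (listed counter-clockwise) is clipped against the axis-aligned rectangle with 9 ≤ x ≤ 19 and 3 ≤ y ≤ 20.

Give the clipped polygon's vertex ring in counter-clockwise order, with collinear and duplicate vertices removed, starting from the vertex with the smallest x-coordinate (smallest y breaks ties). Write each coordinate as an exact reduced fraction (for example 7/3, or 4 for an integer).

1. After x ≥ 9: [(9,22/13) (13,2) (16,10) (15,14) (9,17)]
2. After x ≤ 19: [(9,22/13) (13,2) (16,10) (15,14) (9,17)]
3. After y ≥ 3: [(9,3) (107/8,3) (16,10) (15,14) (9,17)]
4. After y ≤ 20: [(9,3) (107/8,3) (16,10) (15,14) (9,17)]
5. Canonical ring: [(9,3) (107/8,3) (16,10) (15,14) (9,17)]

Clipped polygon: [(9,3) (107/8,3) (16,10) (15,14) (9,17)]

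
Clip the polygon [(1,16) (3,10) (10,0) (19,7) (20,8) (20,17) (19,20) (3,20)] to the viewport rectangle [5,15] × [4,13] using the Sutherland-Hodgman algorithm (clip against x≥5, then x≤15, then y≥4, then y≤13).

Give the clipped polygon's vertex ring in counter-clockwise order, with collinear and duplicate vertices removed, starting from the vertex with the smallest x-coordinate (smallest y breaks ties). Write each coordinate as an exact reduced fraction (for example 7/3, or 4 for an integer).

1. After x ≥ 5: [(5,50/7) (10,0) (19,7) (20,8) (20,17) (19,20) (5,20)]
2. After x ≤ 15: [(5,50/7) (10,0) (15,35/9) (15,20) (5,20)]
3. After y ≥ 4: [(5,50/7) (36/5,4) (15,4) (15,20) (5,20)]
4. After y ≤ 13: [(5,13) (5,50/7) (36/5,4) (15,4) (15,13)]
5. Canonical ring: [(5,50/7) (36/5,4) (15,4) (15,13) (5,13)]

Clipped polygon: [(5,50/7) (36/5,4) (15,4) (15,13) (5,13)]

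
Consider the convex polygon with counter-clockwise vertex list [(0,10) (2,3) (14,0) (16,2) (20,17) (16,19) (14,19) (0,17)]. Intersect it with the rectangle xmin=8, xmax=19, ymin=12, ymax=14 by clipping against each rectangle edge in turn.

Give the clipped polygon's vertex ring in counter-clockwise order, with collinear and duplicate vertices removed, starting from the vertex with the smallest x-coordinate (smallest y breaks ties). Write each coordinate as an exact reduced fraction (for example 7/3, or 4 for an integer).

Clipped polygon: [(8,12) (56/3,12) (19,53/4) (19,14) (8,14)]

1. After x ≥ 8: [(8,3/2) (14,0) (16,2) (20,17) (16,19) (14,19) (8,127/7)]
2. After x ≤ 19: [(8,3/2) (14,0) (16,2) (19,53/4) (19,35/2) (16,19) (14,19) (8,127/7)]
3. After y ≥ 12: [(8,12) (56/3,12) (19,53/4) (19,35/2) (16,19) (14,19) (8,127/7)]
4. After y ≤ 14: [(8,14) (8,12) (56/3,12) (19,53/4) (19,14)]
5. Canonical ring: [(8,12) (56/3,12) (19,53/4) (19,14) (8,14)]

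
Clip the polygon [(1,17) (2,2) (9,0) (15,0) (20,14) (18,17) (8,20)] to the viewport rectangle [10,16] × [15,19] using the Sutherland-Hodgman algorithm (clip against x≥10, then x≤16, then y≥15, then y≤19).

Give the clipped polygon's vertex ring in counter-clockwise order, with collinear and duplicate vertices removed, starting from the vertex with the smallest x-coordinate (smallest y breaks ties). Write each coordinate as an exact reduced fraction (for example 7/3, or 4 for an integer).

1. After x ≥ 10: [(10,0) (15,0) (20,14) (18,17) (10,97/5)]
2. After x ≤ 16: [(10,0) (15,0) (16,14/5) (16,88/5) (10,97/5)]
3. After y ≥ 15: [(10,15) (16,15) (16,88/5) (10,97/5)]
4. After y ≤ 19: [(10,19) (10,15) (16,15) (16,88/5) (34/3,19)]
5. Canonical ring: [(10,15) (16,15) (16,88/5) (34/3,19) (10,19)]

Clipped polygon: [(10,15) (16,15) (16,88/5) (34/3,19) (10,19)]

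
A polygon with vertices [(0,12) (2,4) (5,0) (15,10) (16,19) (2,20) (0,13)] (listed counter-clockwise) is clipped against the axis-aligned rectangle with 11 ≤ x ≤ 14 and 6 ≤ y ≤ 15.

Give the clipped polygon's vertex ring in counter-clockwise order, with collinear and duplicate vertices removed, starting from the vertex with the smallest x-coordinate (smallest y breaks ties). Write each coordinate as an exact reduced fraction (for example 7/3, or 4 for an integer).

Clipped polygon: [(11,6) (14,9) (14,15) (11,15)]

1. After x ≥ 11: [(11,6) (15,10) (16,19) (11,271/14)]
2. After x ≤ 14: [(11,6) (14,9) (14,134/7) (11,271/14)]
3. After y ≥ 6: [(11,6) (14,9) (14,134/7) (11,271/14)]
4. After y ≤ 15: [(11,15) (11,6) (14,9) (14,15)]
5. Canonical ring: [(11,6) (14,9) (14,15) (11,15)]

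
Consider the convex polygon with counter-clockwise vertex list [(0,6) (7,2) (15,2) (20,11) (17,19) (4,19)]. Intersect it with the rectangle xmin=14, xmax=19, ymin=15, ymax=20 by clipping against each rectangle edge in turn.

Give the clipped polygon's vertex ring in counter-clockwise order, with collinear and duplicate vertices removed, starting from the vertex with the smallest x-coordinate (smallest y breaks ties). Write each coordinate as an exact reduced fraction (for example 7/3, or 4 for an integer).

1. After x ≥ 14: [(14,2) (15,2) (20,11) (17,19) (14,19)]
2. After x ≤ 19: [(14,2) (15,2) (19,46/5) (19,41/3) (17,19) (14,19)]
3. After y ≥ 15: [(14,15) (37/2,15) (17,19) (14,19)]
4. After y ≤ 20: [(14,15) (37/2,15) (17,19) (14,19)]
5. Canonical ring: [(14,15) (37/2,15) (17,19) (14,19)]

Clipped polygon: [(14,15) (37/2,15) (17,19) (14,19)]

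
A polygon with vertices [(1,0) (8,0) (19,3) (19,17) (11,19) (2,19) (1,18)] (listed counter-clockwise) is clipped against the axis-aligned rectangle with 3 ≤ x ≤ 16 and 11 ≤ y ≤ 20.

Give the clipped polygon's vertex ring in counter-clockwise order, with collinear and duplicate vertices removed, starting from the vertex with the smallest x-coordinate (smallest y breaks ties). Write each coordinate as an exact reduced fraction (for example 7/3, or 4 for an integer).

1. After x ≥ 3: [(3,0) (8,0) (19,3) (19,17) (11,19) (3,19)]
2. After x ≤ 16: [(3,0) (8,0) (16,24/11) (16,71/4) (11,19) (3,19)]
3. After y ≥ 11: [(3,11) (16,11) (16,71/4) (11,19) (3,19)]
4. After y ≤ 20: [(3,11) (16,11) (16,71/4) (11,19) (3,19)]
5. Canonical ring: [(3,11) (16,11) (16,71/4) (11,19) (3,19)]

Clipped polygon: [(3,11) (16,11) (16,71/4) (11,19) (3,19)]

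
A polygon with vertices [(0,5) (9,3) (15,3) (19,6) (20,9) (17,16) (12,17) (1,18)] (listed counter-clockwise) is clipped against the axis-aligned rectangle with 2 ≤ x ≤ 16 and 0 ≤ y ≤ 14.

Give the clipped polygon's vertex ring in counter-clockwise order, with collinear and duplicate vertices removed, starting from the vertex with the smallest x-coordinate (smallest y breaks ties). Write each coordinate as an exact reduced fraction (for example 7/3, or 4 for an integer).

Clipped polygon: [(2,41/9) (9,3) (15,3) (16,15/4) (16,14) (2,14)]

1. After x ≥ 2: [(2,41/9) (9,3) (15,3) (19,6) (20,9) (17,16) (12,17) (2,197/11)]
2. After x ≤ 16: [(2,41/9) (9,3) (15,3) (16,15/4) (16,81/5) (12,17) (2,197/11)]
3. After y ≥ 0: [(2,41/9) (9,3) (15,3) (16,15/4) (16,81/5) (12,17) (2,197/11)]
4. After y ≤ 14: [(2,14) (2,41/9) (9,3) (15,3) (16,15/4) (16,14)]
5. Canonical ring: [(2,41/9) (9,3) (15,3) (16,15/4) (16,14) (2,14)]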